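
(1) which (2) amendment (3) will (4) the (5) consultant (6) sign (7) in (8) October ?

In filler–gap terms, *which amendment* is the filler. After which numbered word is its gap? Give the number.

6

In situ: The consultant will sign which amendment in October.
The filler 'which amendment' is interpreted as the direct object of 'sign'. Wh-movement fronts it, leaving a gap right after 'sign':
Which amendment will the consultant sign ___ in October?
'sign' is word 6.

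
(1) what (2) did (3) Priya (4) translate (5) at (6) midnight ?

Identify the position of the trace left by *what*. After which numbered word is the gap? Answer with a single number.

4

In situ: Priya did translate what at midnight.
The filler 'what' is interpreted as the direct object of 'translate'. Wh-movement fronts it, leaving a gap right after 'translate':
What did Priya translate ___ at midnight?
'translate' is word 4.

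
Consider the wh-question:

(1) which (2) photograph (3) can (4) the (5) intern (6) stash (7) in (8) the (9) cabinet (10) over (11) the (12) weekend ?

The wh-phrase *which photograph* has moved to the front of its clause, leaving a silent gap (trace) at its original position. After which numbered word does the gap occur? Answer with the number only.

Pre-movement form: The intern can stash which photograph in the cabinet over the weekend.
'which photograph' is the direct object of 'stash'. Fronting leaves a gap immediately after 'stash':
Which photograph can the intern stash ___ in the cabinet over the weekend?
'stash' is word 6.

6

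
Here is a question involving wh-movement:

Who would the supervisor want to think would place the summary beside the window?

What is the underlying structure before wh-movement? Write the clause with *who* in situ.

The supervisor would want to think who would place the summary beside the window.

'who' is the subject of the clause embedded under 'think'. Fronting leaves a gap immediately after 'think':
Who would the supervisor want to think ___ would place the summary beside the window?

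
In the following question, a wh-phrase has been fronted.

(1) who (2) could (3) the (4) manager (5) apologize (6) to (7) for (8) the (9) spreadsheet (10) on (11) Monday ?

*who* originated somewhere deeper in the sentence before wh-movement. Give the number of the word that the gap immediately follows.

6

Pre-movement form: The manager could apologize to who for the spreadsheet on Monday.
The filler 'who' is interpreted as the object of the preposition 'to'. Fronting leaves a gap immediately after 'to':
Who could the manager apologize to ___ for the spreadsheet on Monday?
'to' is word 6.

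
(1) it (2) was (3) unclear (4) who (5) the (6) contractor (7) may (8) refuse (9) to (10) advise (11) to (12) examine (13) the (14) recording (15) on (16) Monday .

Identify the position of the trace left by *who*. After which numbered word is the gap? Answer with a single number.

Before movement: The contractor may refuse to advise who to examine the recording on Monday.
'who' functions as the direct object of 'advise'. Fronting leaves a gap immediately after 'advise':
It was unclear who the contractor may refuse to advise ___ to examine the recording on Monday.
'advise' is word 10.

10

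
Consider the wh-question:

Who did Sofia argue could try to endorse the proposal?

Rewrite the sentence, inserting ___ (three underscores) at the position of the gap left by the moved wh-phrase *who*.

Who did Sofia argue ___ could try to endorse the proposal?

In situ: Sofia did argue who could try to endorse the proposal.
'who' functions as the subject of the clause embedded under 'argue'. The gap is right after 'argue'.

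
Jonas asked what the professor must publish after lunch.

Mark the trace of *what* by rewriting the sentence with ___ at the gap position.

Jonas asked what the professor must publish ___ after lunch.

Underlying clause: The professor must publish what after lunch.
The filler 'what' is interpreted as the direct object of 'publish'. The gap is right after 'publish'.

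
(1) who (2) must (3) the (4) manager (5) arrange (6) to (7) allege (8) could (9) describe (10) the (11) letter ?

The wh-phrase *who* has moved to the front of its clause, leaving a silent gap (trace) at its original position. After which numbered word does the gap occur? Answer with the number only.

Underlying clause: The manager must arrange to allege who could describe the letter.
'who' functions as the subject of the clause embedded under 'allege'. It moves to the left edge, and the trace sits right after 'allege':
Who must the manager arrange to allege ___ could describe the letter?
'allege' is word 7.

7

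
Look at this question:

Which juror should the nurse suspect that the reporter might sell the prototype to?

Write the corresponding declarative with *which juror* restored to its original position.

The nurse should suspect that the reporter might sell the prototype to which juror.

'which juror' functions as the object of the preposition 'to' (recipient of 'sell'). Wh-movement fronts it, leaving a gap right after 'to':
Which juror should the nurse suspect that the reporter might sell the prototype to ___?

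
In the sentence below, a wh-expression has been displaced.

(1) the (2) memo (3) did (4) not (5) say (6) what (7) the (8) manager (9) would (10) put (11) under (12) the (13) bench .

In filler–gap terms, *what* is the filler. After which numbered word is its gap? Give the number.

10

In situ: The manager would put what under the bench.
'what' functions as the direct object of 'put'. Fronting leaves a gap immediately after 'put':
The memo did not say what the manager would put ___ under the bench.
'put' is word 10.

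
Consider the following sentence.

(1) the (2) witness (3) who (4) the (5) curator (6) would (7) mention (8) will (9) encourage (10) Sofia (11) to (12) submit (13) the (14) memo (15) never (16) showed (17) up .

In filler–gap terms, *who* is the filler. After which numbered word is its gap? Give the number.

The filler 'who' is interpreted as the subject of the clause embedded under 'mention'. Wh-movement fronts it, leaving a gap right after 'mention':
The witness who the curator would mention ___ will encourage Sofia to submit the memo never showed up.
'mention' is word 7.

7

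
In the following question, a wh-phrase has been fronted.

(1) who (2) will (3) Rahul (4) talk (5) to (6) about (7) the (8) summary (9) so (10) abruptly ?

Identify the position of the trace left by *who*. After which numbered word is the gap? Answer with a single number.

5

Pre-movement form: Rahul will talk to who about the summary so abruptly.
The filler 'who' is interpreted as the object of the preposition 'to'. It moves to the left edge, and the trace sits right after 'to':
Who will Rahul talk to ___ about the summary so abruptly?
'to' is word 5.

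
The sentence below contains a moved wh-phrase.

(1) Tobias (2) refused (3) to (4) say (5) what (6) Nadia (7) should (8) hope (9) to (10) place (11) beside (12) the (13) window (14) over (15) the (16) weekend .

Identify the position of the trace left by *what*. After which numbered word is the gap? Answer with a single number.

In situ: Nadia should hope to place what beside the window over the weekend.
'what' functions as the direct object of 'place'. Wh-movement fronts it, leaving a gap right after 'place':
Tobias refused to say what Nadia should hope to place ___ beside the window over the weekend.
'place' is word 10.

10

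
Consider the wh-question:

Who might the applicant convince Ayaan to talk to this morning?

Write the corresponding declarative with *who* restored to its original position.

The filler 'who' is interpreted as the object of the preposition 'to'. Wh-movement fronts it, leaving a gap right after 'to':
Who might the applicant convince Ayaan to talk to ___ this morning?

The applicant might convince Ayaan to talk to who this morning.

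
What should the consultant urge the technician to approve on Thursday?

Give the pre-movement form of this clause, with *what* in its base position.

The consultant should urge the technician to approve what on Thursday.

'what' is the direct object of 'approve'. Fronting leaves a gap immediately after 'approve':
What should the consultant urge the technician to approve ___ on Thursday?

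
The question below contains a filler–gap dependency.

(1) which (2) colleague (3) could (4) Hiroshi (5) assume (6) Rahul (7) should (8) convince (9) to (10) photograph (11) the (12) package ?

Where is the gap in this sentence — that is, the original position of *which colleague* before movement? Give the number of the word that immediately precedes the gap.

In situ: Hiroshi could assume Rahul should convince which colleague to photograph the package.
'which colleague' functions as the direct object of 'convince'. It moves to the left edge, and the trace sits right after 'convince':
Which colleague could Hiroshi assume Rahul should convince ___ to photograph the package?
'convince' is word 8.

8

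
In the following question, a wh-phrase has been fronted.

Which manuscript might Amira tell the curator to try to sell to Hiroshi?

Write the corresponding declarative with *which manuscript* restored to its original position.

Amira might tell the curator to try to sell which manuscript to Hiroshi.

'which manuscript' functions as the direct object of 'sell'. It moves to the left edge, and the trace sits right after 'sell':
Which manuscript might Amira tell the curator to try to sell ___ to Hiroshi?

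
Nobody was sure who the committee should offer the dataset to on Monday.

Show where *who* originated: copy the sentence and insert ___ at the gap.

Nobody was sure who the committee should offer the dataset to ___ on Monday.

Underlying clause: The committee should offer the dataset to who on Monday.
'who' functions as the object of the preposition 'to' (recipient of 'offer'). The gap is right after 'to'.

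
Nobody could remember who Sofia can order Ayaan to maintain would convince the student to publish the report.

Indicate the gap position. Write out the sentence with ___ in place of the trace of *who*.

Underlying clause: Sofia can order Ayaan to maintain who would convince the student to publish the report.
The filler 'who' is interpreted as the subject of the clause embedded under 'maintain'. The gap is right after 'maintain'.

Nobody could remember who Sofia can order Ayaan to maintain ___ would convince the student to publish the report.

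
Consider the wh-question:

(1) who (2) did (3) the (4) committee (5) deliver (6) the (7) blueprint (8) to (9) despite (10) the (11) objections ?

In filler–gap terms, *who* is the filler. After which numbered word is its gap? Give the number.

Pre-movement form: The committee did deliver the blueprint to who despite the objections.
'who' is the object of the preposition 'to' (recipient of 'deliver'). Wh-movement fronts it, leaving a gap right after 'to':
Who did the committee deliver the blueprint to ___ despite the objections?
'to' is word 8.

8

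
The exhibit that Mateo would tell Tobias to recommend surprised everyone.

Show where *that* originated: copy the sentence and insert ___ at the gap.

The exhibit that Mateo would tell Tobias to recommend ___ surprised everyone.

'that' is the direct object of 'recommend'. The gap is right after 'recommend'.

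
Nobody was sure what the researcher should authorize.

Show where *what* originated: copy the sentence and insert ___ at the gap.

Nobody was sure what the researcher should authorize ___.

In situ: The researcher should authorize what.
'what' is the direct object of 'authorize'. The gap is right after 'authorize'.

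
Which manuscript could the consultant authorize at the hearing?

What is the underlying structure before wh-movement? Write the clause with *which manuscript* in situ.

The filler 'which manuscript' is interpreted as the direct object of 'authorize'. It moves to the left edge, and the trace sits right after 'authorize':
Which manuscript could the consultant authorize ___ at the hearing?

The consultant could authorize which manuscript at the hearing.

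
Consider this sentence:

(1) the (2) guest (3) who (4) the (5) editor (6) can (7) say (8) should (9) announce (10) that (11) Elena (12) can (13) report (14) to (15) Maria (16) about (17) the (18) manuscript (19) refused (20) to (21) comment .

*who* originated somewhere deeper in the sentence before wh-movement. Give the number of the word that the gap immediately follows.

7

The filler 'who' is interpreted as the subject of the clause embedded under 'say'. It moves to the left edge, and the trace sits right after 'say':
The guest who the editor can say ___ should announce that Elena can report to Maria about the manuscript refused to comment.
'say' is word 7.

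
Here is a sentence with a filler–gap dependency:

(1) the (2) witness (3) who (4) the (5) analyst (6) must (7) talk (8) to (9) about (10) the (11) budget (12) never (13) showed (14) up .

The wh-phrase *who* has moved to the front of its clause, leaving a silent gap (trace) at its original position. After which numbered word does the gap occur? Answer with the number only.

The filler 'who' is interpreted as the object of the preposition 'to'. Fronting leaves a gap immediately after 'to':
The witness who the analyst must talk to ___ about the budget never showed up.
'to' is word 8.

8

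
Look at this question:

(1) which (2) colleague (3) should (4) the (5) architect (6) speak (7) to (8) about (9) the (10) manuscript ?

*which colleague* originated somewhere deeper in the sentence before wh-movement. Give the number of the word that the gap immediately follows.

7

Before movement: The architect should speak to which colleague about the manuscript.
'which colleague' functions as the object of the preposition 'to'. Fronting leaves a gap immediately after 'to':
Which colleague should the architect speak to ___ about the manuscript?
'to' is word 7.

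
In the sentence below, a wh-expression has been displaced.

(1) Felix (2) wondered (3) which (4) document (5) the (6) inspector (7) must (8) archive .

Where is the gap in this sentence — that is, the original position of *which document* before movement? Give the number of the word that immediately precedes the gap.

Underlying clause: The inspector must archive which document.
'which document' functions as the direct object of 'archive'. Fronting leaves a gap immediately after 'archive':
Felix wondered which document the inspector must archive ___.
'archive' is word 8.

8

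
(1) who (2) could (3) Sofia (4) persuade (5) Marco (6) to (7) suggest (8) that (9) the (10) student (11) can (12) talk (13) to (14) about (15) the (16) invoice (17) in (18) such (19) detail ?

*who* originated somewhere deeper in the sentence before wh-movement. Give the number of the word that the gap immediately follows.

Before movement: Sofia could persuade Marco to suggest that the student can talk to who about the invoice in such detail.
'who' functions as the object of the preposition 'to'. It moves to the left edge, and the trace sits right after 'to':
Who could Sofia persuade Marco to suggest that the student can talk to ___ about the invoice in such detail?
'to' is word 13.

13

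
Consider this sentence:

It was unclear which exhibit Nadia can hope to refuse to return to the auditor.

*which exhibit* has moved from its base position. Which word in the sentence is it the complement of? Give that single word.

Underlying clause: Nadia can hope to refuse to return which exhibit to the auditor.
The filler 'which exhibit' is interpreted as the direct object of 'return'. It moves to the left edge, and the trace sits right after 'return':
It was unclear which exhibit Nadia can hope to refuse to return ___ to the auditor.

return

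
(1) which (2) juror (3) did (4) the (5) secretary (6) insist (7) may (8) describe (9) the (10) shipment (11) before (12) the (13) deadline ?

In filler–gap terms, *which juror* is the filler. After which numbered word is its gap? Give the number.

6

In situ: The secretary did insist which juror may describe the shipment before the deadline.
'which juror' functions as the subject of the clause embedded under 'insist'. It moves to the left edge, and the trace sits right after 'insist':
Which juror did the secretary insist ___ may describe the shipment before the deadline?
'insist' is word 6.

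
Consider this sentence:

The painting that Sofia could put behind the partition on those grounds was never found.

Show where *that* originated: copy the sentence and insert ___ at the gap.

The painting that Sofia could put ___ behind the partition on those grounds was never found.

The filler 'that' is interpreted as the direct object of 'put'. The gap is right after 'put'.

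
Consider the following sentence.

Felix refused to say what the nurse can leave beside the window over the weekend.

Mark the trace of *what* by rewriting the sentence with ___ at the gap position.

Felix refused to say what the nurse can leave ___ beside the window over the weekend.

Before movement: The nurse can leave what beside the window over the weekend.
The filler 'what' is interpreted as the direct object of 'leave'. The gap is right after 'leave'.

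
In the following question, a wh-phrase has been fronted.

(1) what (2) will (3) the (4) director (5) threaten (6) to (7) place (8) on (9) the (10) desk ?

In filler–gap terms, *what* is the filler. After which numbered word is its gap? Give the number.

7

Before movement: The director will threaten to place what on the desk.
'what' functions as the direct object of 'place'. Fronting leaves a gap immediately after 'place':
What will the director threaten to place ___ on the desk?
'place' is word 7.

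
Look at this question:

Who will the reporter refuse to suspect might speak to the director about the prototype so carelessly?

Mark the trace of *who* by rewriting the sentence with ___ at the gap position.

Pre-movement form: The reporter will refuse to suspect who might speak to the director about the prototype so carelessly.
'who' is the subject of the clause embedded under 'suspect'. The gap is right after 'suspect'.

Who will the reporter refuse to suspect ___ might speak to the director about the prototype so carelessly?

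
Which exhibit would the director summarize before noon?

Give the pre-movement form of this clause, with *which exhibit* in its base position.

'which exhibit' is the direct object of 'summarize'. It moves to the left edge, and the trace sits right after 'summarize':
Which exhibit would the director summarize ___ before noon?

The director would summarize which exhibit before noon.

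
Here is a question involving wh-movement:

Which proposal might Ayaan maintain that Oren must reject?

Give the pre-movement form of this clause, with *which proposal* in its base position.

'which proposal' is the direct object of 'reject'. Fronting leaves a gap immediately after 'reject':
Which proposal might Ayaan maintain that Oren must reject ___?

Ayaan might maintain that Oren must reject which proposal.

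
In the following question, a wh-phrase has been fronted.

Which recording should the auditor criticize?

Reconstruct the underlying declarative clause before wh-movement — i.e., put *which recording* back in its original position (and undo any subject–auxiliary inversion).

'which recording' is the direct object of 'criticize'. Fronting leaves a gap immediately after 'criticize':
Which recording should the auditor criticize ___?

The auditor should criticize which recording.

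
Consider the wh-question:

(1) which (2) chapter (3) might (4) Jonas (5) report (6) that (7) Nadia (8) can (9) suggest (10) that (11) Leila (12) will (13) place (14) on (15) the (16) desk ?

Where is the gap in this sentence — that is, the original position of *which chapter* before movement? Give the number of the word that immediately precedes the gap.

In situ: Jonas might report that Nadia can suggest that Leila will place which chapter on the desk.
'which chapter' functions as the direct object of 'place'. Wh-movement fronts it, leaving a gap right after 'place':
Which chapter might Jonas report that Nadia can suggest that Leila will place ___ on the desk?
'place' is word 13.

13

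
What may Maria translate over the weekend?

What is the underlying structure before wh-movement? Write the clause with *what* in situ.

'what' functions as the direct object of 'translate'. Wh-movement fronts it, leaving a gap right after 'translate':
What may Maria translate ___ over the weekend?

Maria may translate what over the weekend.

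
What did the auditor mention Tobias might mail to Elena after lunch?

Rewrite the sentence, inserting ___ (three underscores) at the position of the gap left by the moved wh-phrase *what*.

Pre-movement form: The auditor did mention Tobias might mail what to Elena after lunch.
The filler 'what' is interpreted as the direct object of 'mail'. The gap is right after 'mail'.

What did the auditor mention Tobias might mail ___ to Elena after lunch?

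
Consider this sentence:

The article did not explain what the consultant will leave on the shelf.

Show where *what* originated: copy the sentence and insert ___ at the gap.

The article did not explain what the consultant will leave ___ on the shelf.

Pre-movement form: The consultant will leave what on the shelf.
'what' functions as the direct object of 'leave'. The gap is right after 'leave'.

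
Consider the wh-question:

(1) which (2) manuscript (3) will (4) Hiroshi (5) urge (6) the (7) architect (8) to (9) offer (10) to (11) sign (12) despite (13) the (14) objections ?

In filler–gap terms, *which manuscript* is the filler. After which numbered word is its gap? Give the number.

Underlying clause: Hiroshi will urge the architect to offer to sign which manuscript despite the objections.
'which manuscript' functions as the direct object of 'sign'. Wh-movement fronts it, leaving a gap right after 'sign':
Which manuscript will Hiroshi urge the architect to offer to sign ___ despite the objections?
'sign' is word 11.

11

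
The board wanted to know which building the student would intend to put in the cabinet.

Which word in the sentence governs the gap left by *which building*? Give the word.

Before movement: The student would intend to put which building in the cabinet.
'which building' functions as the direct object of 'put'. Fronting leaves a gap immediately after 'put':
The board wanted to know which building the student would intend to put ___ in the cabinet.

put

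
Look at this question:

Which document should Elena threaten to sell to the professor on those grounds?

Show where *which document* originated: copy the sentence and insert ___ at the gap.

Underlying clause: Elena should threaten to sell which document to the professor on those grounds.
'which document' is the direct object of 'sell'. The gap is right after 'sell'.

Which document should Elena threaten to sell ___ to the professor on those grounds?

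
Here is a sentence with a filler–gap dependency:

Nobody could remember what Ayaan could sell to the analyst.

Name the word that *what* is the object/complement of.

Before movement: Ayaan could sell what to the analyst.
'what' functions as the direct object of 'sell'. It moves to the left edge, and the trace sits right after 'sell':
Nobody could remember what Ayaan could sell ___ to the analyst.

sell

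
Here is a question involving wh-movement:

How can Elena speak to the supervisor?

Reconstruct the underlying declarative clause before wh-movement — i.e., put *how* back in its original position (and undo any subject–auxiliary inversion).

'how' functions as the manner adjunct. It moves to the left edge, and the trace sits right after 'supervisor':
How can Elena speak to the supervisor ___?

Elena can speak to the supervisor how.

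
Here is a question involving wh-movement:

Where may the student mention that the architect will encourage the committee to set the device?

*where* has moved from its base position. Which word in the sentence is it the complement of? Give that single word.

In situ: The student may mention that the architect will encourage the committee to set the device where.
'where' functions as the locative complement of 'set'. Wh-movement fronts it, leaving a gap right after 'device':
Where may the student mention that the architect will encourage the committee to set the device ___?

set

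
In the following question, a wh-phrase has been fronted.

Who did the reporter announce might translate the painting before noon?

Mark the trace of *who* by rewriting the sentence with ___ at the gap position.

Who did the reporter announce ___ might translate the painting before noon?

Underlying clause: The reporter did announce who might translate the painting before noon.
'who' functions as the subject of the clause embedded under 'announce'. The gap is right after 'announce'.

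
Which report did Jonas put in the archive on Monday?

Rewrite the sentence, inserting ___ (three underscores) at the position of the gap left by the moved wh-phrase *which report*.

Before movement: Jonas did put which report in the archive on Monday.
'which report' functions as the direct object of 'put'. The gap is right after 'put'.

Which report did Jonas put ___ in the archive on Monday?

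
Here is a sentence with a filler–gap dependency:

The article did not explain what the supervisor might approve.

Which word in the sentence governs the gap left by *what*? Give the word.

In situ: The supervisor might approve what.
The filler 'what' is interpreted as the direct object of 'approve'. Wh-movement fronts it, leaving a gap right after 'approve':
The article did not explain what the supervisor might approve ___.

approve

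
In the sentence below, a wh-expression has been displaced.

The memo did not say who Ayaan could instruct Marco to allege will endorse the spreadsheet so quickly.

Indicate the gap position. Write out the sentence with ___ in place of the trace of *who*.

Underlying clause: Ayaan could instruct Marco to allege who will endorse the spreadsheet so quickly.
'who' functions as the subject of the clause embedded under 'allege'. The gap is right after 'allege'.

The memo did not say who Ayaan could instruct Marco to allege ___ will endorse the spreadsheet so quickly.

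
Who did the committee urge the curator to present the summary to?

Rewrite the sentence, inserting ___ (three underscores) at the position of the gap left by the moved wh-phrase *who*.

Pre-movement form: The committee did urge the curator to present the summary to who.
The filler 'who' is interpreted as the object of the preposition 'to' (recipient of 'present'). The gap is right after 'to'.

Who did the committee urge the curator to present the summary to ___?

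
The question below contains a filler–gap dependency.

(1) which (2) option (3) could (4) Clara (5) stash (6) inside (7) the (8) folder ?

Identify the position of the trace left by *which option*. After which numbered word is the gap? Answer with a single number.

5

Underlying clause: Clara could stash which option inside the folder.
'which option' is the direct object of 'stash'. Fronting leaves a gap immediately after 'stash':
Which option could Clara stash ___ inside the folder?
'stash' is word 5.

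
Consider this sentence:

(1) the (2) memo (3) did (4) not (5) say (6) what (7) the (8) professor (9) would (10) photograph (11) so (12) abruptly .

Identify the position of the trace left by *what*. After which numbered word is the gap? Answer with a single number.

10

Before movement: The professor would photograph what so abruptly.
'what' is the direct object of 'photograph'. Fronting leaves a gap immediately after 'photograph':
The memo did not say what the professor would photograph ___ so abruptly.
'photograph' is word 10.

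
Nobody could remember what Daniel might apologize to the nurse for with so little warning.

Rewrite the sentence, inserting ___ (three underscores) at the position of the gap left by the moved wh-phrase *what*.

Pre-movement form: Daniel might apologize to the nurse for what with so little warning.
'what' is the object of the preposition 'for'. The gap is right after 'for'.

Nobody could remember what Daniel might apologize to the nurse for ___ with so little warning.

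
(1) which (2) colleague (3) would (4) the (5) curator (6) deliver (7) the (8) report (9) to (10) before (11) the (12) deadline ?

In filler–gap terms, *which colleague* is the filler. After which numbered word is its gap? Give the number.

In situ: The curator would deliver the report to which colleague before the deadline.
'which colleague' functions as the object of the preposition 'to' (recipient of 'deliver'). It moves to the left edge, and the trace sits right after 'to':
Which colleague would the curator deliver the report to ___ before the deadline?
'to' is word 9.

9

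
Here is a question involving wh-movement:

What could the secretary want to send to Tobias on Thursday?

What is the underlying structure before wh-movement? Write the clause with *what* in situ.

'what' is the direct object of 'send'. It moves to the left edge, and the trace sits right after 'send':
What could the secretary want to send ___ to Tobias on Thursday?

The secretary could want to send what to Tobias on Thursday.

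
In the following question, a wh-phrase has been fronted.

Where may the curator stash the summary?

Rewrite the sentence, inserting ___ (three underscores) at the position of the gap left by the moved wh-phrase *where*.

Where may the curator stash the summary ___?

Underlying clause: The curator may stash the summary where.
'where' functions as the locative complement of 'stash'. The gap is right after 'summary'.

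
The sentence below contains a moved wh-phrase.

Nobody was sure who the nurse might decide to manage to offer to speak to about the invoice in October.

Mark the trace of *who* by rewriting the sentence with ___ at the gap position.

Before movement: The nurse might decide to manage to offer to speak to who about the invoice in October.
'who' is the object of the preposition 'to'. The gap is right after 'to'.

Nobody was sure who the nurse might decide to manage to offer to speak to ___ about the invoice in October.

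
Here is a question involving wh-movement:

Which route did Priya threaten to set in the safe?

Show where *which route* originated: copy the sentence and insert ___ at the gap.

Underlying clause: Priya did threaten to set which route in the safe.
'which route' functions as the direct object of 'set'. The gap is right after 'set'.

Which route did Priya threaten to set ___ in the safe?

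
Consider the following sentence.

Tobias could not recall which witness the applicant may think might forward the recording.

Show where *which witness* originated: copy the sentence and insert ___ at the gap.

In situ: The applicant may think which witness might forward the recording.
'which witness' functions as the subject of the clause embedded under 'think'. The gap is right after 'think'.

Tobias could not recall which witness the applicant may think ___ might forward the recording.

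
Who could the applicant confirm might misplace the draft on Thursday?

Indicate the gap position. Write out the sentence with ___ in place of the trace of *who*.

Who could the applicant confirm ___ might misplace the draft on Thursday?

Pre-movement form: The applicant could confirm who might misplace the draft on Thursday.
'who' functions as the subject of the clause embedded under 'confirm'. The gap is right after 'confirm'.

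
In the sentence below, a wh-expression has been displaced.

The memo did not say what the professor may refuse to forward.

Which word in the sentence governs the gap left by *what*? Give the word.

forward

Underlying clause: The professor may refuse to forward what.
'what' is the direct object of 'forward'. It moves to the left edge, and the trace sits right after 'forward':
The memo did not say what the professor may refuse to forward ___.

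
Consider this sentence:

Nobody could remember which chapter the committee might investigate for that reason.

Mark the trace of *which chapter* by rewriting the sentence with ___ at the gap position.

Pre-movement form: The committee might investigate which chapter for that reason.
'which chapter' is the direct object of 'investigate'. The gap is right after 'investigate'.

Nobody could remember which chapter the committee might investigate ___ for that reason.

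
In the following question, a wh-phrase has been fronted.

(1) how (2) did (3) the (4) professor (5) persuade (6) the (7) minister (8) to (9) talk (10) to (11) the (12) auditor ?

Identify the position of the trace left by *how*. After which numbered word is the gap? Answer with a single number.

12

Before movement: The professor did persuade the minister to talk to the auditor how.
'how' is the manner adjunct. Fronting leaves a gap immediately after 'auditor':
How did the professor persuade the minister to talk to the auditor ___?
'auditor' is word 12.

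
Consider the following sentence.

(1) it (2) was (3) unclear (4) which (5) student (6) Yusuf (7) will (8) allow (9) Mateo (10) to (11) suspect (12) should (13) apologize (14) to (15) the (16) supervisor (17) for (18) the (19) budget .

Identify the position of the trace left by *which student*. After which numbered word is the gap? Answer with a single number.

Underlying clause: Yusuf will allow Mateo to suspect which student should apologize to the supervisor for the budget.
The filler 'which student' is interpreted as the subject of the clause embedded under 'suspect'. Wh-movement fronts it, leaving a gap right after 'suspect':
It was unclear which student Yusuf will allow Mateo to suspect ___ should apologize to the supervisor for the budget.
'suspect' is word 11.

11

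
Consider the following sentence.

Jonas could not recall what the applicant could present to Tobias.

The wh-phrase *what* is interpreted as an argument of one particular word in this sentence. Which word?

In situ: The applicant could present what to Tobias.
'what' functions as the direct object of 'present'. Fronting leaves a gap immediately after 'present':
Jonas could not recall what the applicant could present ___ to Tobias.

present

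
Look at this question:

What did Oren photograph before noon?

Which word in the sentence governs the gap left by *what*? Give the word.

photograph

In situ: Oren did photograph what before noon.
The filler 'what' is interpreted as the direct object of 'photograph'. Wh-movement fronts it, leaving a gap right after 'photograph':
What did Oren photograph ___ before noon?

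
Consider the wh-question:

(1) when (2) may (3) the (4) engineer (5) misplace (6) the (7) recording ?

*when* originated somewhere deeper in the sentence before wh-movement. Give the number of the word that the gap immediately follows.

7

Underlying clause: The engineer may misplace the recording when.
The filler 'when' is interpreted as the temporal adjunct. Wh-movement fronts it, leaving a gap right after 'recording':
When may the engineer misplace the recording ___?
'recording' is word 7.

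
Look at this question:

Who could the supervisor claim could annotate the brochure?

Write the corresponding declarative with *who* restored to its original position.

The supervisor could claim who could annotate the brochure.

The filler 'who' is interpreted as the subject of the clause embedded under 'claim'. Wh-movement fronts it, leaving a gap right after 'claim':
Who could the supervisor claim ___ could annotate the brochure?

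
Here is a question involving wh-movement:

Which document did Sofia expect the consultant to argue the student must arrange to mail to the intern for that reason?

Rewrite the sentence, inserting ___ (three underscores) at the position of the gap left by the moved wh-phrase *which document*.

In situ: Sofia did expect the consultant to argue the student must arrange to mail which document to the intern for that reason.
The filler 'which document' is interpreted as the direct object of 'mail'. The gap is right after 'mail'.

Which document did Sofia expect the consultant to argue the student must arrange to mail ___ to the intern for that reason?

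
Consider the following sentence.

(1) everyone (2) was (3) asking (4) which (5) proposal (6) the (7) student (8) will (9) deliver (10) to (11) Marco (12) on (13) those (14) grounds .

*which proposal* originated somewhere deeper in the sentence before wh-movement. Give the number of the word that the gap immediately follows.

In situ: The student will deliver which proposal to Marco on those grounds.
'which proposal' is the direct object of 'deliver'. Fronting leaves a gap immediately after 'deliver':
Everyone was asking which proposal the student will deliver ___ to Marco on those grounds.
'deliver' is word 9.

9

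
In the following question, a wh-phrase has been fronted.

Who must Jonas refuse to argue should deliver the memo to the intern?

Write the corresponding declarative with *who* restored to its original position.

'who' functions as the subject of the clause embedded under 'argue'. Wh-movement fronts it, leaving a gap right after 'argue':
Who must Jonas refuse to argue ___ should deliver the memo to the intern?

Jonas must refuse to argue who should deliver the memo to the intern.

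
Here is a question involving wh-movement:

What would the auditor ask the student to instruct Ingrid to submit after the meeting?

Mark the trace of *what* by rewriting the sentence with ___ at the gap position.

What would the auditor ask the student to instruct Ingrid to submit ___ after the meeting?

Pre-movement form: The auditor would ask the student to instruct Ingrid to submit what after the meeting.
The filler 'what' is interpreted as the direct object of 'submit'. The gap is right after 'submit'.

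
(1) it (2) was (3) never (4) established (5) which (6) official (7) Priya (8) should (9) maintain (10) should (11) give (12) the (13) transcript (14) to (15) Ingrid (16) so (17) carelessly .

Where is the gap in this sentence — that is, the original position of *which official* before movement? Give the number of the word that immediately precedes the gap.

9

Before movement: Priya should maintain which official should give the transcript to Ingrid so carelessly.
'which official' functions as the subject of the clause embedded under 'maintain'. Wh-movement fronts it, leaving a gap right after 'maintain':
It was never established which official Priya should maintain ___ should give the transcript to Ingrid so carelessly.
'maintain' is word 9.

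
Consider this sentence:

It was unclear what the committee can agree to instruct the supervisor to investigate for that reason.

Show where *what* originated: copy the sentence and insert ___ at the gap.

Underlying clause: The committee can agree to instruct the supervisor to investigate what for that reason.
'what' is the direct object of 'investigate'. The gap is right after 'investigate'.

It was unclear what the committee can agree to instruct the supervisor to investigate ___ for that reason.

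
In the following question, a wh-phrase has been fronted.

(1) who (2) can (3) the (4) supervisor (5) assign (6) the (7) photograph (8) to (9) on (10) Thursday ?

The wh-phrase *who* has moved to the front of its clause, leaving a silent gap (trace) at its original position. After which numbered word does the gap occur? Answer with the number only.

8

Pre-movement form: The supervisor can assign the photograph to who on Thursday.
'who' functions as the object of the preposition 'to' (recipient of 'assign'). Wh-movement fronts it, leaving a gap right after 'to':
Who can the supervisor assign the photograph to ___ on Thursday?
'to' is word 8.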